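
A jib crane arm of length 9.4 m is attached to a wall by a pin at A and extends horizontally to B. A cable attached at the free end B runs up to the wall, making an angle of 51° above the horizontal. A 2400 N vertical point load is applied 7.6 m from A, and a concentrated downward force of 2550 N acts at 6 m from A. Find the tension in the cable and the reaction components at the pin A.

ΣM about A: T·sin51°·9.4 − 2400·7.6 − 2550·6 = 0 → T = 33540/(9.4·0.777146) = 4591.27 ≈ 4591 N.
ΣF_x = 0: A_x − T·cos51° = 0 → A_x = 4591.27 × 0.62932 = 2889 N.
ΣF_y = 0: A_y + T·sin51° − 2400 − 2550 = 0 → A_y = 4950 − 4591.27 × 0.777146 = 1382 N.

T = 4591 N, A_x = 2889 N, A_y = 1382 N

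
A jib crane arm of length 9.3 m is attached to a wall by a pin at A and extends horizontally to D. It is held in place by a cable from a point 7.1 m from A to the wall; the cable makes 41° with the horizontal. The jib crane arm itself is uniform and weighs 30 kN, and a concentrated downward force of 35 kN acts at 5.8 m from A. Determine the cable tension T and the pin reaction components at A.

T = 73.53 kN, A_x = 55.49 kN, A_y = 16.76 kN

ΣM about A: T·sin41°·7.1 − 30·4.65 − 35·5.8 = 0 → T = 342.5/(7.1·0.656059) = 73.5291 ≈ 73.53 kN.
ΣF_x = 0: A_x − T·cos41° = 0 → A_x = 73.5291 × 0.75471 = 55.49 kN.
ΣF_y = 0: A_y + T·sin41° − 30 − 35 = 0 → A_y = 65 − 73.5291 × 0.656059 = 16.76 kN.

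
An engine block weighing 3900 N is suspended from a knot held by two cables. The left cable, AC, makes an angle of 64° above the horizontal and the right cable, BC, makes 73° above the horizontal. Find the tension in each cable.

T_AC = 1672 N, T_BC = 2507 N

ΣF_x = 0: −T_AC·cos64° + T_BC·cos73° = 0 → T_BC = 1.49936·T_AC.
ΣF_y = 0: T_AC·sin64° + T_BC·sin73° = 3900.
Substitute: T_AC·(0.898794 + 1.49936·0.956305) = 3900 → T_AC = 1671.93 ≈ 1672 N.
Then T_BC = 1.49936 × 1671.93 = 2507 N.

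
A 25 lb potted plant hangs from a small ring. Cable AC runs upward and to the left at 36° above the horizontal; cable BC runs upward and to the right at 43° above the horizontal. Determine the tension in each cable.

ΣF_x = 0: −T_AC·cos36° + T_BC·cos43° = 0 → T_BC = 1.10619·T_AC.
ΣF_y = 0: T_AC·sin36° + T_BC·sin43° = 25.
Substitute: T_AC·(0.587785 + 1.10619·0.681998) = 25 → T_AC = 18.6261 ≈ 18.63 lb.
Then T_BC = 1.10619 × 18.6261 = 20.60 lb.

T_AC = 18.63 lb, T_BC = 20.60 lb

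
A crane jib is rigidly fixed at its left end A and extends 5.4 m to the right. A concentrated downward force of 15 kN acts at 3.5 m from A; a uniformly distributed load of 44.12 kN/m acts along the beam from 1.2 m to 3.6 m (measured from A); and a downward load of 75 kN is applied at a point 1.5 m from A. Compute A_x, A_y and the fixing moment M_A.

Resultant of the distributed load: 44.12 × 2.4 = 105.888 kN at 2.4 m from A.
ΣF_x = 0: A_x = 0.
ΣF_y = 0: A_y − 15 − 44.12·2.4 − 75 = 0 → A_y = 195.9 kN.
ΣM about A: M_A − 15·3.5 − (44.12·2.4)·2.4 − 75·1.5 = 0 → M_A = 419.1 kN·m.

A_x = 0, A_y = 195.9 kN, M_A = 419.1 kN·m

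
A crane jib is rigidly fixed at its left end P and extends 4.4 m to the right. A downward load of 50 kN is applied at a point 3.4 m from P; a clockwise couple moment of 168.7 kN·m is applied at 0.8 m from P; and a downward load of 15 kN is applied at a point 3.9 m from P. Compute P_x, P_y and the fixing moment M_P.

P_x = 0, P_y = 65.00 kN, M_P = 397.2 kN·m

ΣF_x = 0: P_x = 0.
ΣF_y = 0: P_y − 50 − 15 = 0 → P_y = 65.00 kN.
ΣM about P: M_P − 50·3.4 − 168.7 − 15·3.9 = 0 → M_P = 397.2 kN·m.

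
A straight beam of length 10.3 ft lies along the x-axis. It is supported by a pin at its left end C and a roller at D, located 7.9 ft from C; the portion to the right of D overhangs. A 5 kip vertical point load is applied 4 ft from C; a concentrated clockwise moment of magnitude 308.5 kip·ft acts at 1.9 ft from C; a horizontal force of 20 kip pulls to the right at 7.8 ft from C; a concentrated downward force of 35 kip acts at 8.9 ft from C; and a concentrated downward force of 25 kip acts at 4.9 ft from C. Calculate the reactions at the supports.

C_x = -20.00 kip, C_y = -31.52 kip, D_y = 96.52 kip

Moments about C: D_y·7.9 − 5·4 − 308.5 − 35·8.9 − 25·4.9 = 0 → D_y = 762.5/7.9 = 96.519 ≈ 96.52 kip.
ΣF_y = 0: C_y + 96.519 − 5 − 35 − 25 = 0 → C_y = -31.52 kip.
ΣF_x = 0: C_x + 20 = 0 → C_x = -20.00 kip.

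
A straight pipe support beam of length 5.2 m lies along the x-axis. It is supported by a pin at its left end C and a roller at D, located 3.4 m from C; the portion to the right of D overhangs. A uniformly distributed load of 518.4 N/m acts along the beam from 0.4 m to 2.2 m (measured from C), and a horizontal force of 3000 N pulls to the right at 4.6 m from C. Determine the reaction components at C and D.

C_x = -3000 N, C_y = 576.3 N, D_y = 356.8 N

Resultant of the distributed load: 518.4 × 1.8 = 933.12 N at 1.3 m from C.
Taking moments about C: D_y·3.4 − (518.4·1.8)·1.3 = 0 → D_y = 1213.056/3.4 = 356.781 ≈ 356.8 N.
ΣF_y = 0: C_y + 356.781 − 518.4·1.8 = 0 → C_y = 576.3 N.
ΣF_x = 0: C_x + 3000 = 0 → C_x = -3000 N.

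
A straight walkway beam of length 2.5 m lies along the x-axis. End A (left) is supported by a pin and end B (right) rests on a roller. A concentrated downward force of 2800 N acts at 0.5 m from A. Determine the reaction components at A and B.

Moments about A: B_y·2.5 − 2800·0.5 = 0 → B_y = 1400/2.5 = 560.0 N.
ΣF_y = 0: A_y + 560 − 2800 = 0 → A_y = 2240 N.
ΣF_x = 0: no horizontal applied forces, so A_x = 0.

A_x = 0, A_y = 2240 N, B_y = 560.0 N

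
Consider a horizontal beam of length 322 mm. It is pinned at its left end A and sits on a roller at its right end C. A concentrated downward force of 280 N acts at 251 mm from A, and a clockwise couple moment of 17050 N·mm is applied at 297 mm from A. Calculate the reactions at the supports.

A_x = 0, A_y = 8.789 N, C_y = 271.2 N

ΣM about A: C_y·322 − 280·251 − 17050 = 0 → C_y = 87330/322 = 271.211 ≈ 271.2 N.
ΣF_y = 0: A_y + 271.211 − 280 = 0 → A_y = 8.789 N.
ΣF_x = 0: no horizontal applied forces, so A_x = 0.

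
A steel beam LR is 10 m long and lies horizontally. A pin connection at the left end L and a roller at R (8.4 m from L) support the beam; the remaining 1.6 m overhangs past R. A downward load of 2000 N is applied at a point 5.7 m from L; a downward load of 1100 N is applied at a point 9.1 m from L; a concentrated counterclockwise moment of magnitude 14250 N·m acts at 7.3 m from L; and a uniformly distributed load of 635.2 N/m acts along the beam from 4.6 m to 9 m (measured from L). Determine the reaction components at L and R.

L_x = 0, L_y = 2780 N, R_y = 3115 N

Resultant of the distributed load: 635.2 × 4.4 = 2794.88 N at 6.8 m from L.
ΣM about L: R_y·8.4 − 2000·5.7 − 1100·9.1 + 14250 − (635.2·4.4)·6.8 = 0 → R_y = 26165.184/8.4 = 3114.9 ≈ 3115 N.
ΣF_y = 0: L_y + 3114.9 − 2000 − 1100 − 635.2·4.4 = 0 → L_y = 2780 N.
ΣF_x = 0: no horizontal applied forces, so L_x = 0.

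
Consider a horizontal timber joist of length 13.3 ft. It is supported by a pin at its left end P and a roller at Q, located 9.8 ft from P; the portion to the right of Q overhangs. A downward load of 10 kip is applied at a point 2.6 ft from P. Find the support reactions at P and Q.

P_x = 0, P_y = 7.347 kip, Q_y = 2.653 kip

Taking moments about P: Q_y·9.8 − 10·2.6 = 0 → Q_y = 26/9.8 = 2.65306 ≈ 2.653 kip.
ΣF_y = 0: P_y + 2.65306 − 10 = 0 → P_y = 7.347 kip.
ΣF_x = 0: no horizontal applied forces, so P_x = 0.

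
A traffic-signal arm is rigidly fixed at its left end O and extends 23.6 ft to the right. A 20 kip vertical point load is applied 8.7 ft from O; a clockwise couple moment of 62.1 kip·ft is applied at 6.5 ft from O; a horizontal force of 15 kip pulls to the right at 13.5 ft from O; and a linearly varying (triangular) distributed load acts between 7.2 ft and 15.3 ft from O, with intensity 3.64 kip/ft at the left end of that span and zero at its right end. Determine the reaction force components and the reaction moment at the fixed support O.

Resultant of the triangular load: ½ × 3.64 × 8.1 = 14.742 kip, acting at 9.9 ft from O (one-third of the span from the peak).
ΣF_x = 0: O_x + 15 = 0 → O_x = -15.00 kip.
ΣF_y = 0: O_y − 20 − ½·3.64·8.1 = 0 → O_y = 34.74 kip.
ΣM about O: M_O − 20·8.7 − 62.1 − (½·3.64·8.1)·9.9 = 0 → M_O = 382.0 kip·ft.

O_x = -15.00 kip, O_y = 34.74 kip, M_O = 382.0 kip·ft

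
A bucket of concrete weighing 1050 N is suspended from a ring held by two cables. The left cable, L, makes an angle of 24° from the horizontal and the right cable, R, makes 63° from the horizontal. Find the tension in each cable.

ΣF_x = 0: −T_L·cos24° + T_R·cos63° = 0 → T_R = 2.01226·T_L.
ΣF_y = 0: T_L·sin24° + T_R·sin63° = 1050.
Substitute: T_L·(0.406737 + 2.01226·0.891007) = 1050 → T_L = 477.343 ≈ 477.3 N.
Then T_R = 2.01226 × 477.343 = 960.5 N.

T_L = 477.3 N, T_R = 960.5 N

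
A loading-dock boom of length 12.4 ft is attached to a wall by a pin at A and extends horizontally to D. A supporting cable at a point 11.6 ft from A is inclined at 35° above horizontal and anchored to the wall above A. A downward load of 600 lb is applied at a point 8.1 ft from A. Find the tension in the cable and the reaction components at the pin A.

ΣM about A: T·sin35°·11.6 − 600·8.1 = 0 → T = 4860/(11.6·0.573576) = 730.445 ≈ 730.4 lb.
ΣF_x = 0: A_x − T·cos35° = 0 → A_x = 730.445 × 0.819152 = 598.3 lb.
ΣF_y = 0: A_y + T·sin35° − 600 = 0 → A_y = 600 − 730.445 × 0.573576 = 181.0 lb.

T = 730.4 lb, A_x = 598.3 lb, A_y = 181.0 lb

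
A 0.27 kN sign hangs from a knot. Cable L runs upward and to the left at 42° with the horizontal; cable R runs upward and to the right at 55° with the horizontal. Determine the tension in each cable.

ΣF_x = 0: −T_L·cos42° + T_R·cos55° = 0 → T_R = 1.29563·T_L.
ΣF_y = 0: T_L·sin42° + T_R·sin55° = 0.27.
Substitute: T_L·(0.669131 + 1.29563·0.819152) = 0.27 → T_L = 0.156029 ≈ 0.1560 kN.
Then T_R = 1.29563 × 0.156029 = 0.2022 kN.

T_L = 0.1560 kN, T_R = 0.2022 kN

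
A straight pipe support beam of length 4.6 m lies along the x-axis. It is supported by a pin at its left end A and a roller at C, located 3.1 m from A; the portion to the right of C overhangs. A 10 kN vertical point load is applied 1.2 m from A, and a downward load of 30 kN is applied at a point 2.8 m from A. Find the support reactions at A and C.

A_x = 0, A_y = 9.032 kN, C_y = 30.97 kN

Taking moments about A: C_y·3.1 − 10·1.2 − 30·2.8 = 0 → C_y = 96/3.1 = 30.9677 ≈ 30.97 kN.
ΣF_y = 0: A_y + 30.9677 − 10 − 30 = 0 → A_y = 9.032 kN.
ΣF_x = 0: no horizontal applied forces, so A_x = 0.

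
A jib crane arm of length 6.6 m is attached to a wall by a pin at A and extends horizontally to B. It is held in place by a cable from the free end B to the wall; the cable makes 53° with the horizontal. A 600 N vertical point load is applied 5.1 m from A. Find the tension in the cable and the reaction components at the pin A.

ΣM about A: T·sin53°·6.6 − 600·5.1 = 0 → T = 3060/(6.6·0.798636) = 580.535 ≈ 580.5 N.
ΣF_x = 0: A_x − T·cos53° = 0 → A_x = 580.535 × 0.601815 = 349.4 N.
ΣF_y = 0: A_y + T·sin53° − 600 = 0 → A_y = 600 − 580.535 × 0.798636 = 136.4 N.

T = 580.5 N, A_x = 349.4 N, A_y = 136.4 N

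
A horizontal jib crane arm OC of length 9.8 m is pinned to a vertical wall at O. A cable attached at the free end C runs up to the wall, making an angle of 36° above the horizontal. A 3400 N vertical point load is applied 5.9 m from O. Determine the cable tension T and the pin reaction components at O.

ΣM about O: T·sin36°·9.8 − 3400·5.9 = 0 → T = 20060/(9.8·0.587785) = 3482.46 ≈ 3482 N.
ΣF_x = 0: O_x − T·cos36° = 0 → O_x = 3482.46 × 0.809017 = 2817 N.
ΣF_y = 0: O_y + T·sin36° − 3400 = 0 → O_y = 3400 − 3482.46 × 0.587785 = 1353 N.

T = 3482 N, O_x = 2817 N, O_y = 1353 N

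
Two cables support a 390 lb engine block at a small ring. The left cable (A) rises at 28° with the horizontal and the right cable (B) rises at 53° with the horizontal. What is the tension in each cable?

ΣF_x = 0: −T_A·cos28° + T_B·cos53° = 0 → T_B = 1.46714·T_A.
ΣF_y = 0: T_A·sin28° + T_B·sin53° = 390.
Substitute: T_A·(0.469472 + 1.46714·0.798636) = 390 → T_A = 237.633 ≈ 237.6 lb.
Then T_B = 1.46714 × 237.633 = 348.6 lb.

T_A = 237.6 lb, T_B = 348.6 lb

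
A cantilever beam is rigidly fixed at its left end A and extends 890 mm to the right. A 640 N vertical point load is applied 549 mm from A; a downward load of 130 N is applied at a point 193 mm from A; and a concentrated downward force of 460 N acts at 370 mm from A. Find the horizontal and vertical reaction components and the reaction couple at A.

ΣF_x = 0: A_x = 0.
ΣF_y = 0: A_y − 640 − 130 − 460 = 0 → A_y = 1230 N.
ΣM about A: M_A − 640·549 − 130·193 − 460·370 = 0 → M_A = 546600 N·mm.

A_x = 0, A_y = 1230 N, M_A = 546600 N·mm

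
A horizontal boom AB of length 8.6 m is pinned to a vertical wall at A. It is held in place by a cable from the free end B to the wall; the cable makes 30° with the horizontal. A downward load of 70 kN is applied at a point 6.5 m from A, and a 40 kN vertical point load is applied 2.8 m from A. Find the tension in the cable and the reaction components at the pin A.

T = 131.9 kN, A_x = 114.2 kN, A_y = 44.07 kN

ΣM about A: T·sin30°·8.6 − 70·6.5 − 40·2.8 = 0 → T = 567/(8.6·0.5) = 131.86 ≈ 131.9 kN.
ΣF_x = 0: A_x − T·cos30° = 0 → A_x = 131.86 × 0.866025 = 114.2 kN.
ΣF_y = 0: A_y + T·sin30° − 70 − 40 = 0 → A_y = 110 − 131.86 × 0.5 = 44.07 kN.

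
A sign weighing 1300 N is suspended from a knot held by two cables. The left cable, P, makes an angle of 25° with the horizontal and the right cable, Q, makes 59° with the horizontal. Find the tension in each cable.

T_P = 673.2 N, T_Q = 1185 N

ΣF_x = 0: −T_P·cos25° + T_Q·cos59° = 0 → T_Q = 1.75969·T_P.
ΣF_y = 0: T_P·sin25° + T_Q·sin59° = 1300.
Substitute: T_P·(0.422618 + 1.75969·0.857167) = 1300 → T_P = 673.238 ≈ 673.2 N.
Then T_Q = 1.75969 × 673.238 = 1185 N.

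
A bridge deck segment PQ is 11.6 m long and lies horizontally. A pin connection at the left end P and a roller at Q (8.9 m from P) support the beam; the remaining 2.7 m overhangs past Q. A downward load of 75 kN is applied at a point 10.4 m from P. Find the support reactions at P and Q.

P_x = 0, P_y = -12.64 kN, Q_y = 87.64 kN

ΣM about P: Q_y·8.9 − 75·10.4 = 0 → Q_y = 780/8.9 = 87.6404 ≈ 87.64 kN.
ΣF_y = 0: P_y + 87.6404 − 75 = 0 → P_y = -12.64 kN.
ΣF_x = 0: no horizontal applied forces, so P_x = 0.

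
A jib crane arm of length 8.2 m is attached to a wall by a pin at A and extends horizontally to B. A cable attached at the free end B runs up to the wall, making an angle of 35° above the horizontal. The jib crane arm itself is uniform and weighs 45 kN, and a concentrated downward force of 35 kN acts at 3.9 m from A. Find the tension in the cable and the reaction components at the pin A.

T = 68.25 kN, A_x = 55.91 kN, A_y = 40.85 kN

ΣM about A: T·sin35°·8.2 − 45·4.1 − 35·3.9 = 0 → T = 321/(8.2·0.573576) = 68.2496 ≈ 68.25 kN.
ΣF_x = 0: A_x − T·cos35° = 0 → A_x = 68.2496 × 0.819152 = 55.91 kN.
ΣF_y = 0: A_y + T·sin35° − 45 − 35 = 0 → A_y = 80 − 68.2496 × 0.573576 = 40.85 kN.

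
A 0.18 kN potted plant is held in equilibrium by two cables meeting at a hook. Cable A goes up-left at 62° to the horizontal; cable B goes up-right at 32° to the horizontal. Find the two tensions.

ΣF_x = 0: −T_A·cos62° + T_B·cos32° = 0 → T_B = 0.553591·T_A.
ΣF_y = 0: T_A·sin62° + T_B·sin32° = 0.18.
Substitute: T_A·(0.882948 + 0.553591·0.529919) = 0.18 → T_A = 0.153021 ≈ 0.1530 kN.
Then T_B = 0.553591 × 0.153021 = 0.08471 kN.

T_A = 0.1530 kN, T_B = 0.08471 kN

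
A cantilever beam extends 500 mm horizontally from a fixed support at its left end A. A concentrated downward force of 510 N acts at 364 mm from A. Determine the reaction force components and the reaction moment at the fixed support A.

ΣF_x = 0: A_x = 0.
ΣF_y = 0: A_y − 510 = 0 → A_y = 510.0 N.
ΣM about A: M_A − 510·364 = 0 → M_A = 185600 N·mm.

A_x = 0, A_y = 510.0 N, M_A = 185600 N·mm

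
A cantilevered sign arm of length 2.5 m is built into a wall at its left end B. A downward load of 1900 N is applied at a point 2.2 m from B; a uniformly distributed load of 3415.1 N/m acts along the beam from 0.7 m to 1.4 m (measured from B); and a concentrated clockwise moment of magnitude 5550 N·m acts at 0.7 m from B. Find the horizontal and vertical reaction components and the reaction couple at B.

Resultant of the distributed load: 3415.1 × 0.7 = 2390.57 N at 1.05 m from B.
ΣF_x = 0: B_x = 0.
ΣF_y = 0: B_y − 1900 − 3415.1·0.7 = 0 → B_y = 4291 N.
ΣM about B: M_B − 1900·2.2 − (3415.1·0.7)·1.05 − 5550 = 0 → M_B = 12240 N·m.

B_x = 0, B_y = 4291 N, M_B = 12240 N·m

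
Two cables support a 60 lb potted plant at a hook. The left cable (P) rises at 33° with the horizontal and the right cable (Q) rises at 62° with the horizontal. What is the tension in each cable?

T_P = 28.28 lb, T_Q = 50.51 lb

ΣF_x = 0: −T_P·cos33° + T_Q·cos62° = 0 → T_Q = 1.78641·T_P.
ΣF_y = 0: T_P·sin33° + T_Q·sin62° = 60.
Substitute: T_P·(0.544639 + 1.78641·0.882948) = 60 → T_P = 28.2759 ≈ 28.28 lb.
Then T_Q = 1.78641 × 28.2759 = 50.51 lb.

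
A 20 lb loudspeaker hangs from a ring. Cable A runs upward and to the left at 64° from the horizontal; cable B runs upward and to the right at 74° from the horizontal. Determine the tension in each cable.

T_A = 8.239 lb, T_B = 13.10 lb

ΣF_x = 0: −T_A·cos64° + T_B·cos74° = 0 → T_B = 1.59039·T_A.
ΣF_y = 0: T_A·sin64° + T_B·sin74° = 20.
Substitute: T_A·(0.898794 + 1.59039·0.961262) = 20 → T_A = 8.23867 ≈ 8.239 lb.
Then T_B = 1.59039 × 8.23867 = 13.10 lb.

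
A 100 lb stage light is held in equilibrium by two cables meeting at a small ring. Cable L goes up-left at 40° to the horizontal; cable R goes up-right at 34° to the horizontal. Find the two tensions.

ΣF_x = 0: −T_L·cos40° + T_R·cos34° = 0 → T_R = 0.924017·T_L.
ΣF_y = 0: T_L·sin40° + T_R·sin34° = 100.
Substitute: T_L·(0.642788 + 0.924017·0.559193) = 100 → T_L = 86.2447 ≈ 86.24 lb.
Then T_R = 0.924017 × 86.2447 = 79.69 lb.

T_L = 86.24 lb, T_R = 79.69 lb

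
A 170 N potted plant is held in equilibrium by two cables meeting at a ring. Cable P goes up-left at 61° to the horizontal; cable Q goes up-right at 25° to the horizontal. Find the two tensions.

ΣF_x = 0: −T_P·cos61° + T_Q·cos25° = 0 → T_Q = 0.534928·T_P.
ΣF_y = 0: T_P·sin61° + T_Q·sin25° = 170.
Substitute: T_P·(0.87462 + 0.534928·0.422618) = 170 → T_P = 154.449 ≈ 154.4 N.
Then T_Q = 0.534928 × 154.449 = 82.62 N.

T_P = 154.4 N, T_Q = 82.62 N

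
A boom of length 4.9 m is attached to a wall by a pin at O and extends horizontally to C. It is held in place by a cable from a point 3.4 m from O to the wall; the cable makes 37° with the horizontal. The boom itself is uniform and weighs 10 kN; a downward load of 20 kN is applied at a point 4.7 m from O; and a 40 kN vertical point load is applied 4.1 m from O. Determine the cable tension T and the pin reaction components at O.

T = 138.1 kN, O_x = 110.3 kN, O_y = -13.09 kN

ΣM about O: T·sin37°·3.4 − 10·2.45 − 20·4.7 − 40·4.1 = 0 → T = 282.5/(3.4·0.601815) = 138.063 ≈ 138.1 kN.
ΣF_x = 0: O_x − T·cos37° = 0 → O_x = 138.063 × 0.798636 = 110.3 kN.
ΣF_y = 0: O_y + T·sin37° − 10 − 20 − 40 = 0 → O_y = 70 − 138.063 × 0.601815 = -13.09 kN.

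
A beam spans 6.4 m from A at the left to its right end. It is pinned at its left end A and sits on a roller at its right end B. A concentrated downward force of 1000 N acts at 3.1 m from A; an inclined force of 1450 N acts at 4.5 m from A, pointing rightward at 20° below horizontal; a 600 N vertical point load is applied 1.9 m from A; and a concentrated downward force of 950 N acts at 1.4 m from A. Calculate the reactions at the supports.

Moments about A: B_y·6.4 − 1000·3.1 − 1450·sin20°·4.5 − 600·1.9 − 950·1.4 = 0 → B_y = 7801.68/6.4 = 1219.01 ≈ 1219 N.
ΣF_y = 0: A_y + 1219.01 − 1000 − 1450·sin20° − 600 − 950 = 0 → A_y = 1827 N.
ΣF_x = 0: A_x + 1450·cos20° = 0 → A_x = -1363 N.

A_x = -1363 N, A_y = 1827 N, B_y = 1219 N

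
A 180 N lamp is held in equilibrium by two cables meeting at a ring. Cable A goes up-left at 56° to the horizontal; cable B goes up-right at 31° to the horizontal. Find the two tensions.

T_A = 154.5 N, T_B = 100.8 N

ΣF_x = 0: −T_A·cos56° + T_B·cos31° = 0 → T_B = 0.652373·T_A.
ΣF_y = 0: T_A·sin56° + T_B·sin31° = 180.
Substitute: T_A·(0.829038 + 0.652373·0.515038) = 180 → T_A = 154.502 ≈ 154.5 N.
Then T_B = 0.652373 × 154.502 = 100.8 N.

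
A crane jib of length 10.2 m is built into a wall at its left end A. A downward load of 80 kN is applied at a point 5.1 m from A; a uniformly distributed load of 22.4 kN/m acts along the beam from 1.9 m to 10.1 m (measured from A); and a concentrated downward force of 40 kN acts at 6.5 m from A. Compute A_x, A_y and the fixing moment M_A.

Resultant of the distributed load: 22.4 × 8.2 = 183.68 kN at 6 m from A.
ΣF_x = 0: A_x = 0.
ΣF_y = 0: A_y − 80 − 22.4·8.2 − 40 = 0 → A_y = 303.7 kN.
ΣM about A: M_A − 80·5.1 − (22.4·8.2)·6 − 40·6.5 = 0 → M_A = 1770 kN·m.

A_x = 0, A_y = 303.7 kN, M_A = 1770 kN·m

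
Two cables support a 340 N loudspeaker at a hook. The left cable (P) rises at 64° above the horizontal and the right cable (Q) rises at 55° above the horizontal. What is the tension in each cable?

T_P = 223.0 N, T_Q = 170.4 N

ΣF_x = 0: −T_P·cos64° + T_Q·cos55° = 0 → T_Q = 0.764277·T_P.
ΣF_y = 0: T_P·sin64° + T_Q·sin55° = 340.
Substitute: T_P·(0.898794 + 0.764277·0.819152) = 340 → T_P = 222.972 ≈ 223.0 N.
Then T_Q = 0.764277 × 222.972 = 170.4 N.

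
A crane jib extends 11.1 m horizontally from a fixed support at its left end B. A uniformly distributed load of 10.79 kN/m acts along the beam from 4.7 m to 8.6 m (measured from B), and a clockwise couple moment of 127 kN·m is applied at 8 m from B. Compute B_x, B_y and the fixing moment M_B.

Resultant of the distributed load: 10.79 × 3.9 = 42.081 kN at 6.65 m from B.
ΣF_x = 0: B_x = 0.
ΣF_y = 0: B_y − 10.79·3.9 = 0 → B_y = 42.08 kN.
ΣM about B: M_B − (10.79·3.9)·6.65 − 127 = 0 → M_B = 406.8 kN·m.

B_x = 0, B_y = 42.08 kN, M_B = 406.8 kN·m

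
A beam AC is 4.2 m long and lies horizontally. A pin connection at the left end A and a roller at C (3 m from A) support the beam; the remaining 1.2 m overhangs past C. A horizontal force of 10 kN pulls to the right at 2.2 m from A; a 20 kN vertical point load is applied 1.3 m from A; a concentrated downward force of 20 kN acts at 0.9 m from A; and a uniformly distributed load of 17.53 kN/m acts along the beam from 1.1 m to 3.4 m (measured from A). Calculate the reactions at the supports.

A_x = -10.00 kN, A_y = 35.41 kN, C_y = 44.91 kN

Resultant of the distributed load: 17.53 × 2.3 = 40.319 kN at 2.25 m from A.
ΣM about A: C_y·3 − 20·1.3 − 20·0.9 − (17.53·2.3)·2.25 = 0 → C_y = 134.71775/3 = 44.9059 ≈ 44.91 kN.
ΣF_y = 0: A_y + 44.9059 − 20 − 20 − 17.53·2.3 = 0 → A_y = 35.41 kN.
ΣF_x = 0: A_x + 10 = 0 → A_x = -10.00 kN.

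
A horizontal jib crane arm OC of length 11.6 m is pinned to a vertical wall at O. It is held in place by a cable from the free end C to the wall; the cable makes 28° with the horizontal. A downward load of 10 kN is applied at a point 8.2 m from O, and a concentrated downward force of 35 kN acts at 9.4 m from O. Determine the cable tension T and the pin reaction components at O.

ΣM about O: T·sin28°·11.6 − 10·8.2 − 35·9.4 = 0 → T = 411/(11.6·0.469472) = 75.47 kN.
ΣF_x = 0: O_x − T·cos28° = 0 → O_x = 75.47 × 0.882948 = 66.64 kN.
ΣF_y = 0: O_y + T·sin28° − 10 − 35 = 0 → O_y = 45 − 75.47 × 0.469472 = 9.569 kN.

T = 75.47 kN, O_x = 66.64 kN, O_y = 9.569 kN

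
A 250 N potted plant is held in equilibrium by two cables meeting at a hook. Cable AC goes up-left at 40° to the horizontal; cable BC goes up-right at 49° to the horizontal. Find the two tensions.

ΣF_x = 0: −T_AC·cos40° + T_BC·cos49° = 0 → T_BC = 1.16765·T_AC.
ΣF_y = 0: T_AC·sin40° + T_BC·sin49° = 250.
Substitute: T_AC·(0.642788 + 1.16765·0.75471) = 250 → T_AC = 164.039 ≈ 164.0 N.
Then T_BC = 1.16765 × 164.039 = 191.5 N.

T_AC = 164.0 N, T_BC = 191.5 N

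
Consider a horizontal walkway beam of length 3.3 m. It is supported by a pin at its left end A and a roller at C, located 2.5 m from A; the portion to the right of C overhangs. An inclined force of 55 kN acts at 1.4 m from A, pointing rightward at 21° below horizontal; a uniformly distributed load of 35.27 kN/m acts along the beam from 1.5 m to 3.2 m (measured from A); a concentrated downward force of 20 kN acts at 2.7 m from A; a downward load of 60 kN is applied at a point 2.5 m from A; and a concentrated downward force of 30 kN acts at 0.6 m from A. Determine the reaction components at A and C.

A_x = -51.35 kN, A_y = 33.47 kN, C_y = 156.2 kN

Resultant of the distributed load: 35.27 × 1.7 = 59.959 kN at 2.35 m from A.
ΣM about A: C_y·2.5 − 55·sin21°·1.4 − (35.27·1.7)·2.35 − 20·2.7 − 60·2.5 − 30·0.6 = 0 → C_y = 390.498/2.5 = 156.199 ≈ 156.2 kN.
ΣF_y = 0: A_y + 156.199 − 55·sin21° − 35.27·1.7 − 20 − 60 − 30 = 0 → A_y = 33.47 kN.
ΣF_x = 0: A_x + 55·cos21° = 0 → A_x = -51.35 kN.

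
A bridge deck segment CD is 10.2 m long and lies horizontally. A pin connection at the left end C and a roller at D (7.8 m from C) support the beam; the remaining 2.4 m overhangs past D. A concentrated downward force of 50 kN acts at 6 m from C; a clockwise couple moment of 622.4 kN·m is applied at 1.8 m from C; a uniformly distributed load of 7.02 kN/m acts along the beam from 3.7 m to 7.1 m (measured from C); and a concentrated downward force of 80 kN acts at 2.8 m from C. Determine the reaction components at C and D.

Resultant of the distributed load: 7.02 × 3.4 = 23.868 kN at 5.4 m from C.
Taking moments about C: D_y·7.8 − 50·6 − 622.4 − (7.02·3.4)·5.4 − 80·2.8 = 0 → D_y = 1275.2872/7.8 = 163.498 ≈ 163.5 kN.
ΣF_y = 0: C_y + 163.498 − 50 − 7.02·3.4 − 80 = 0 → C_y = -9.630 kN.
ΣF_x = 0: no horizontal applied forces, so C_x = 0.

C_x = 0, C_y = -9.630 kN, D_y = 163.5 kN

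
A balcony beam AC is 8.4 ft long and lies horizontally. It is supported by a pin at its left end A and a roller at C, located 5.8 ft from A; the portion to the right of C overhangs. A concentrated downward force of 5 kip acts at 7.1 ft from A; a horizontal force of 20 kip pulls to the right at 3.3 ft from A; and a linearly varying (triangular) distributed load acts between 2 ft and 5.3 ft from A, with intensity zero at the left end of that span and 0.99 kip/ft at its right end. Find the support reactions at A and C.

Resultant of the triangular load: ½ × 0.99 × 3.3 = 1.6335 kip, acting at 4.2 ft from A (one-third of the span from the peak).
ΣM about A: C_y·5.8 − 5·7.1 − (½·0.99·3.3)·4.2 = 0 → C_y = 42.3607/5.8 = 7.30357 ≈ 7.304 kip.
ΣF_y = 0: A_y + 7.30357 − 5 − ½·0.99·3.3 = 0 → A_y = -0.6701 kip.
ΣF_x = 0: A_x + 20 = 0 → A_x = -20.00 kip.

A_x = -20.00 kip, A_y = -0.6701 kip, C_y = 7.304 kip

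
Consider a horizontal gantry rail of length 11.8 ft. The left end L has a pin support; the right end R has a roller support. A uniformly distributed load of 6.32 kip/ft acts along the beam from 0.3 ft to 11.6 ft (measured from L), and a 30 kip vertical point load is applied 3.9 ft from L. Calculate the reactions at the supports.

Resultant of the distributed load: 6.32 × 11.3 = 71.416 kip at 5.95 ft from L.
ΣM about L: R_y·11.8 − (6.32·11.3)·5.95 − 30·3.9 = 0 → R_y = 541.9252/11.8 = 45.9259 ≈ 45.93 kip.
ΣF_y = 0: L_y + 45.9259 − 6.32·11.3 − 30 = 0 → L_y = 55.49 kip.
ΣF_x = 0: no horizontal applied forces, so L_x = 0.

L_x = 0, L_y = 55.49 kip, R_y = 45.93 kip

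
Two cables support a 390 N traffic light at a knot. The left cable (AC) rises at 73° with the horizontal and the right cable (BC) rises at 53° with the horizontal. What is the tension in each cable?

T_AC = 290.1 N, T_BC = 140.9 N

ΣF_x = 0: −T_AC·cos73° + T_BC·cos53° = 0 → T_BC = 0.485817·T_AC.
ΣF_y = 0: T_AC·sin73° + T_BC·sin53° = 390.
Substitute: T_AC·(0.956305 + 0.485817·0.798636) = 390 → T_AC = 290.115 ≈ 290.1 N.
Then T_BC = 0.485817 × 290.115 = 140.9 N.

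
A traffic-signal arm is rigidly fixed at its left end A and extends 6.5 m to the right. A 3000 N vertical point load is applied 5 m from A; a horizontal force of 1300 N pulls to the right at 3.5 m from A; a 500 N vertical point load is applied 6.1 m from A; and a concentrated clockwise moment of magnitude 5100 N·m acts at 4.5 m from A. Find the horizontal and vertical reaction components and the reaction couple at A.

ΣF_x = 0: A_x + 1300 = 0 → A_x = -1300 N.
ΣF_y = 0: A_y − 3000 − 500 = 0 → A_y = 3500 N.
ΣM about A: M_A − 3000·5 − 500·6.1 − 5100 = 0 → M_A = 23150 N·m.

A_x = -1300 N, A_y = 3500 N, M_A = 23150 N·m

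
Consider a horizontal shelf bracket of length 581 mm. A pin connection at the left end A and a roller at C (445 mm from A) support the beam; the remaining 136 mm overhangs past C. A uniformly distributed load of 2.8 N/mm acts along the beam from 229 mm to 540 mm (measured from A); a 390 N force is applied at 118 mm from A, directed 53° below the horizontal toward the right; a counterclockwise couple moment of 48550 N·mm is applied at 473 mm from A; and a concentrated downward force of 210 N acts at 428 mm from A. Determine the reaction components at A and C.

A_x = -234.7 N, A_y = 464.4 N, C_y = 927.9 N

Resultant of the distributed load: 2.8 × 311 = 870.8 N at 384.5 mm from A.
Taking moments about A: C_y·445 − (2.8·311)·384.5 − 390·sin53°·118 + 48550 − 210·428 = 0 → C_y = 412906/445 = 927.879 ≈ 927.9 N.
ΣF_y = 0: A_y + 927.879 − 2.8·311 − 390·sin53° − 210 = 0 → A_y = 464.4 N.
ΣF_x = 0: A_x + 390·cos53° = 0 → A_x = -234.7 N.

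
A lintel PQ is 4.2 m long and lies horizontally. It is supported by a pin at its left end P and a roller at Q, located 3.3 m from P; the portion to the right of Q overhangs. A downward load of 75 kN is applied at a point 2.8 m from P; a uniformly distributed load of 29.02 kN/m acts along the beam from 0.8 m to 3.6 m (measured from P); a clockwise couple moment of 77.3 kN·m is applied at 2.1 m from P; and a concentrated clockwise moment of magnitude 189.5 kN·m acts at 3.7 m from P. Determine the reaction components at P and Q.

Resultant of the distributed load: 29.02 × 2.8 = 81.256 kN at 2.2 m from P.
Moments about P: Q_y·3.3 − 75·2.8 − (29.02·2.8)·2.2 − 77.3 − 189.5 = 0 → Q_y = 655.5632/3.3 = 198.656 ≈ 198.7 kN.
ΣF_y = 0: P_y + 198.656 − 75 − 29.02·2.8 = 0 → P_y = -42.40 kN.
ΣF_x = 0: no horizontal applied forces, so P_x = 0.

P_x = 0, P_y = -42.40 kN, Q_y = 198.7 kN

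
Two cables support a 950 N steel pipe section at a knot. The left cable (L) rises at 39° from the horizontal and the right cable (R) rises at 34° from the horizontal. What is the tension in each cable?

T_L = 823.6 N, T_R = 772.0 N

ΣF_x = 0: −T_L·cos39° + T_R·cos34° = 0 → T_R = 0.937407·T_L.
ΣF_y = 0: T_L·sin39° + T_R·sin34° = 950.
Substitute: T_L·(0.62932 + 0.937407·0.559193) = 950 → T_L = 823.572 ≈ 823.6 N.
Then T_R = 0.937407 × 823.572 = 772.0 N.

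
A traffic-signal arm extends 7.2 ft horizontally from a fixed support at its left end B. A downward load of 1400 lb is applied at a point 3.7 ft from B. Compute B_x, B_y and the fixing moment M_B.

ΣF_x = 0: B_x = 0.
ΣF_y = 0: B_y − 1400 = 0 → B_y = 1400 lb.
ΣM about B: M_B − 1400·3.7 = 0 → M_B = 5180 lb·ft.

B_x = 0, B_y = 1400 lb, M_B = 5180 lb·ft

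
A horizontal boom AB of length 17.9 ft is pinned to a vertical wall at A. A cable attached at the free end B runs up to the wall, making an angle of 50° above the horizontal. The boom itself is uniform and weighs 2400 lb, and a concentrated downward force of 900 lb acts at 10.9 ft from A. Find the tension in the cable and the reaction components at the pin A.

T = 2282 lb, A_x = 1467 lb, A_y = 1552 lb

ΣM about A: T·sin50°·17.9 − 2400·8.95 − 900·10.9 = 0 → T = 31290/(17.9·0.766044) = 2281.91 ≈ 2282 lb.
ΣF_x = 0: A_x − T·cos50° = 0 → A_x = 2281.91 × 0.642788 = 1467 lb.
ΣF_y = 0: A_y + T·sin50° − 2400 − 900 = 0 → A_y = 3300 − 2281.91 × 0.766044 = 1552 lb.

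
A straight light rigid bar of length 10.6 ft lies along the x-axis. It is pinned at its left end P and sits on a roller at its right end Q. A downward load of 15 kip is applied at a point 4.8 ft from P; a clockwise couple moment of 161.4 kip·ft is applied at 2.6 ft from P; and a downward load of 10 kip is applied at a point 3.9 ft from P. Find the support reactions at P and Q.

ΣM about P: Q_y·10.6 − 15·4.8 − 161.4 − 10·3.9 = 0 → Q_y = 272.4/10.6 = 25.6981 ≈ 25.70 kip.
ΣF_y = 0: P_y + 25.6981 − 15 − 10 = 0 → P_y = -0.6981 kip.
ΣF_x = 0: no horizontal applied forces, so P_x = 0.

P_x = 0, P_y = -0.6981 kip, Q_y = 25.70 kip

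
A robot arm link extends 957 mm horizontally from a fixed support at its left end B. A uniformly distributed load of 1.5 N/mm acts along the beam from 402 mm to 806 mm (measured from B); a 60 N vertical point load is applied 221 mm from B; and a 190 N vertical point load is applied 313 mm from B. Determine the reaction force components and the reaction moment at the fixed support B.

Resultant of the distributed load: 1.5 × 404 = 606 N at 604 mm from B.
ΣF_x = 0: B_x = 0.
ΣF_y = 0: B_y − 1.5·404 − 60 − 190 = 0 → B_y = 856.0 N.
ΣM about B: M_B − (1.5·404)·604 − 60·221 − 190·313 = 0 → M_B = 438800 N·mm.

B_x = 0, B_y = 856.0 N, M_B = 438800 N·mm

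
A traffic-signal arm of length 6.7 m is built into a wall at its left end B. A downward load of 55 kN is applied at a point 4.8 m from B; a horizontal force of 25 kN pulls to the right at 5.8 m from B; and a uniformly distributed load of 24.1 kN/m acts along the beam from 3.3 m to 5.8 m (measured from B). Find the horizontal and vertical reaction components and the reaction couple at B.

Resultant of the distributed load: 24.1 × 2.5 = 60.25 kN at 4.55 m from B.
ΣF_x = 0: B_x + 25 = 0 → B_x = -25.00 kN.
ΣF_y = 0: B_y − 55 − 24.1·2.5 = 0 → B_y = 115.2 kN.
ΣM about B: M_B − 55·4.8 − (24.1·2.5)·4.55 = 0 → M_B = 538.1 kN·m.

B_x = -25.00 kN, B_y = 115.2 kN, M_B = 538.1 kN·m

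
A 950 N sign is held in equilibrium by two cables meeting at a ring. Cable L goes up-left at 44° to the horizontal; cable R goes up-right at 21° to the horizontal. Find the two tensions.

T_L = 978.6 N, T_R = 754.0 N

ΣF_x = 0: −T_L·cos44° + T_R·cos21° = 0 → T_R = 0.770517·T_L.
ΣF_y = 0: T_L·sin44° + T_R·sin21° = 950.
Substitute: T_L·(0.694658 + 0.770517·0.358368) = 950 → T_L = 978.588 ≈ 978.6 N.
Then T_R = 0.770517 × 978.588 = 754.0 N.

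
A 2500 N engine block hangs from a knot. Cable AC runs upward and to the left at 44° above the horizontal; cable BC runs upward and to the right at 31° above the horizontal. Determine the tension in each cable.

T_AC = 2219 N, T_BC = 1862 N

ΣF_x = 0: −T_AC·cos44° + T_BC·cos31° = 0 → T_BC = 0.839206·T_AC.
ΣF_y = 0: T_AC·sin44° + T_BC·sin31° = 2500.
Substitute: T_AC·(0.694658 + 0.839206·0.515038) = 2500 → T_AC = 2218.51 ≈ 2219 N.
Then T_BC = 0.839206 × 2218.51 = 1862 N.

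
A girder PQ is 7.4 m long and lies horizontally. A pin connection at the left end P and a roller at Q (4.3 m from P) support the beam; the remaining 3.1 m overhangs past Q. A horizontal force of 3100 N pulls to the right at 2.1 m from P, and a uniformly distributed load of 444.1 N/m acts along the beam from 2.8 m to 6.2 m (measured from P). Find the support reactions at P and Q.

P_x = -3100 N, P_y = -70.23 N, Q_y = 1580 N

Resultant of the distributed load: 444.1 × 3.4 = 1509.94 N at 4.5 m from P.
Moments about P: Q_y·4.3 − (444.1·3.4)·4.5 = 0 → Q_y = 6794.73/4.3 = 1580.17 ≈ 1580 N.
ΣF_y = 0: P_y + 1580.17 − 444.1·3.4 = 0 → P_y = -70.23 N.
ΣF_x = 0: P_x + 3100 = 0 → P_x = -3100 N.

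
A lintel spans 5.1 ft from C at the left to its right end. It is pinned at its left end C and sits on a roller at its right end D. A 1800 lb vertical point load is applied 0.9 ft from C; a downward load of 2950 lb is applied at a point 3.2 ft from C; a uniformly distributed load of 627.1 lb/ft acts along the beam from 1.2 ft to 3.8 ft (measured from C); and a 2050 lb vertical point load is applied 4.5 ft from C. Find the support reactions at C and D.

Resultant of the distributed load: 627.1 × 2.6 = 1630.46 lb at 2.5 ft from C.
Moments about C: D_y·5.1 − 1800·0.9 − 2950·3.2 − (627.1·2.6)·2.5 − 2050·4.5 = 0 → D_y = 24361.15/5.1 = 4776.7 ≈ 4777 lb.
ΣF_y = 0: C_y + 4776.7 − 1800 − 2950 − 627.1·2.6 − 2050 = 0 → C_y = 3654 lb.
ΣF_x = 0: no horizontal applied forces, so C_x = 0.

C_x = 0, C_y = 3654 lb, D_y = 4777 lb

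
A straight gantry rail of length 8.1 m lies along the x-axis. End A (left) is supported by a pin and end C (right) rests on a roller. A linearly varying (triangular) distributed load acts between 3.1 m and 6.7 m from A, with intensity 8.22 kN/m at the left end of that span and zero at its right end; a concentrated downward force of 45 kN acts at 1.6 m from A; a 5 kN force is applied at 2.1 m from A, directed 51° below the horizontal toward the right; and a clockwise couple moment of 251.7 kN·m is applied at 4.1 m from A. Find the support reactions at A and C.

A_x = -3.147 kN, A_y = 14.86 kN, C_y = 48.83 kN

Resultant of the triangular load: ½ × 8.22 × 3.6 = 14.796 kN, acting at 4.3 m from A (one-third of the span from the peak).
ΣM about A: C_y·8.1 − (½·8.22·3.6)·4.3 − 45·1.6 − 5·sin51°·2.1 − 251.7 = 0 → C_y = 395.483/8.1 = 48.8251 ≈ 48.83 kN.
ΣF_y = 0: A_y + 48.8251 − ½·8.22·3.6 − 45 − 5·sin51° = 0 → A_y = 14.86 kN.
ΣF_x = 0: A_x + 5·cos51° = 0 → A_x = -3.147 kN.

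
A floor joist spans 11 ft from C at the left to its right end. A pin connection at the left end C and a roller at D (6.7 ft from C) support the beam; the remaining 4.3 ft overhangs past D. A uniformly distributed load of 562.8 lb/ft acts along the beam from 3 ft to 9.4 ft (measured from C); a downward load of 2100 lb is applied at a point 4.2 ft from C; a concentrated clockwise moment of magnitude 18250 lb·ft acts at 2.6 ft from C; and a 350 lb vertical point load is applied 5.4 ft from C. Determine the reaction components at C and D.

C_x = 0, C_y = -1604 lb, D_y = 7656 lb

Resultant of the distributed load: 562.8 × 6.4 = 3601.92 lb at 6.2 ft from C.
Moments about C: D_y·6.7 − (562.8·6.4)·6.2 − 2100·4.2 − 18250 − 350·5.4 = 0 → D_y = 51291.904/6.7 = 7655.51 ≈ 7656 lb.
ΣF_y = 0: C_y + 7655.51 − 562.8·6.4 − 2100 − 350 = 0 → C_y = -1604 lb.
ΣF_x = 0: no horizontal applied forces, so C_x = 0.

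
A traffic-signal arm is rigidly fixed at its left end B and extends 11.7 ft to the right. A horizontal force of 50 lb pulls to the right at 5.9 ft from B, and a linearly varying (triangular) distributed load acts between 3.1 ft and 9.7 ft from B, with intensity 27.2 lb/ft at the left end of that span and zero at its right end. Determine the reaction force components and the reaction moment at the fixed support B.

Resultant of the triangular load: ½ × 27.2 × 6.6 = 89.76 lb, acting at 5.3 ft from B (one-third of the span from the peak).
ΣF_x = 0: B_x + 50 = 0 → B_x = -50.00 lb.
ΣF_y = 0: B_y − ½·27.2·6.6 = 0 → B_y = 89.76 lb.
ΣM about B: M_B − (½·27.2·6.6)·5.3 = 0 → M_B = 475.7 lb·ft.

B_x = -50.00 lb, B_y = 89.76 lb, M_B = 475.7 lb·ft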